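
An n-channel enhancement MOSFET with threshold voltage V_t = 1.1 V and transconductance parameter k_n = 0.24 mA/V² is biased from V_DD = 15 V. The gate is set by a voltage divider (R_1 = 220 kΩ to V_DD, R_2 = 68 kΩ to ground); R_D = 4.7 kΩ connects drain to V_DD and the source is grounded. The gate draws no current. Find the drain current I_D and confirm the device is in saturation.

V_G = V_DD·R_2/(R_1+R_2) = 15×68/288 = 3.54 V. With the source grounded, V_GS = V_G = 3.54 V.
Assume saturation: I_D = (k_n/2)(V_GS − V_t)² = (0.24/2)×(3.54 − 1.1)² = 0.12×2.44² = 0.715 mA.
V_DS = V_DD − I_D·R_D = 15 − 0.715×4.7 = 11.6 V.
Saturation requires V_DS ≥ V_GS − V_t = 2.44 V; 11.6 ≥ 2.44 ✓.

I_D ≈ 0.72 mA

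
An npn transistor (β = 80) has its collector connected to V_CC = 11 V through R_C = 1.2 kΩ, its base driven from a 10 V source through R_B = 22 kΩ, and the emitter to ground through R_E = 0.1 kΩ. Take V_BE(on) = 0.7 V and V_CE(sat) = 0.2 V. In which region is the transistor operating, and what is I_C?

saturation; I_C ≈ 8.3 mA

Assume active: I_B = (10 − 0.7)/(22 + 81×0.1) = 0.309 mA, I_C = β·I_B = 24.7 mA.
Then V_CE = 11 − 24.7×1.2 − 25×0.1 = -21.2 V < 0.2 V — the active assumption fails.
Re-solve with V_CE = 0.2 V. KCL at the emitter: V_E/R_E = (V_BB−0.7−V_E)/R_B + (V_CC−0.2−V_E)/R_C, giving V_E = 0.866 V.
I_C = (V_CC − 0.2 − V_E)/R_C = (10.8 − 0.866)/1.2 = 8.28 mA.
Check: I_B = (9.3 − 0.866)/22 = 0.383 mA, and β·I_B = 30.7 mA > I_C, confirming saturation.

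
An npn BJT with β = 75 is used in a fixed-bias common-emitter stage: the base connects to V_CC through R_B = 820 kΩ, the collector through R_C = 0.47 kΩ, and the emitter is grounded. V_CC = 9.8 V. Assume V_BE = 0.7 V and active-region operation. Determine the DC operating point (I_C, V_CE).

I_C ≈ 0.83 mA, V_CE ≈ 9.4 V

Base loop: V_CC = I_B·R_B + V_BE, so I_B = (9.8 − 0.7)/820 kΩ = 0.0111 mA.
In the active region I_C = β·I_B = 75 × 0.0111 = 0.832 mA.
Collector loop: V_CE = V_CC − I_C·R_C = 9.8 − 0.832×0.47 = 9.41 V.
Since V_CE = 9.41 V > V_CE(sat) ≈ 0.2 V, the transistor is in the active region as assumed.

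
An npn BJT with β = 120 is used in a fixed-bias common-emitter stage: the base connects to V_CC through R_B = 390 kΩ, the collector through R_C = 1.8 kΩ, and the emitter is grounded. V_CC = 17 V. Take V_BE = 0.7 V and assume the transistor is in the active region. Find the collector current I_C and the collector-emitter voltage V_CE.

I_C ≈ 5 mA, V_CE ≈ 8 V

Base loop: V_CC = I_B·R_B + V_BE, so I_B = (17 − 0.7)/390 kΩ = 0.0418 mA.
In the active region I_C = β·I_B = 120 × 0.0418 = 5.02 mA.
Collector loop: V_CE = V_CC − I_C·R_C = 17 − 5.02×1.8 = 7.97 V.
Since V_CE = 7.97 V > V_CE(sat) ≈ 0.2 V, the transistor is in the active region as assumed.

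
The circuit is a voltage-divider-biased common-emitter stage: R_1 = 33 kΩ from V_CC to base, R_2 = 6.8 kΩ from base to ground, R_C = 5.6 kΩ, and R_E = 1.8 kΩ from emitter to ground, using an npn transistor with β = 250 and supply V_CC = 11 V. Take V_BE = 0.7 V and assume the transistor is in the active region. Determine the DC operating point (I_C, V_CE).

I_C ≈ 0.64 mA, V_CE ≈ 6.2 V

Thevenize the base divider: V_Th = V_CC·R_2/(R_1+R_2) = 11×6.8/39.8 = 1.88 V, R_Th = R_1‖R_2 = 5.64 kΩ.
Base-emitter loop: V_Th = I_B·R_Th + V_BE + (β+1)I_B·R_E, so I_B = (1.88 − 0.7) / (5.64 + 251×1.8) = 0.00258 mA.
I_C = β·I_B = 250×0.00258 = 0.645 mA, and I_E = (β+1)I_B = 0.647 mA.
V_CE = V_CC − I_C·R_C − I_E·R_E = 11 − 0.645×5.6 − 0.647×1.8 = 6.23 V.
V_CE = 6.23 V > 0.2 V confirms active-region operation.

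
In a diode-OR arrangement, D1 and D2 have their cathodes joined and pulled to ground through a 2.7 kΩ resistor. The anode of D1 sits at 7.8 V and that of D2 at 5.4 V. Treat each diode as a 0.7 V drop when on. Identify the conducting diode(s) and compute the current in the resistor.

Only D1 conducts; I_R ≈ 2.6 mA

Assume both conduct. Then node N would need to be at both 7.8−0.7 = 7.1 V and 5.4−0.7 = 4.7 V, which is impossible.
Assume only D1 conducts: V_N = 7.8 − 0.7 = 7.1 V, so I_R = 7.1/2.7 = 2.63 mA.
Check D2: its anode-to-cathode voltage is 5.4 − 7.1 = -1.7 V < 0.7 V, so it is off. The assumption is consistent.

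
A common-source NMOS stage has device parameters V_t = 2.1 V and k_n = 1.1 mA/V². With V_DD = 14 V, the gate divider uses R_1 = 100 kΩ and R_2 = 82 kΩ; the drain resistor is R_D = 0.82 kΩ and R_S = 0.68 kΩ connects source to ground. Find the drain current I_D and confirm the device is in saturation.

V_G = V_DD·R_2/(R_1+R_2) = 14×82/182 = 6.31 V.
Assume saturation: I_D = (k_n/2)(V_GS − V_t)² with V_GS = V_G − I_D·R_S = 6.31 − 0.68·I_D.
Substituting gives 0.254·I_D² − 4.15·I_D + 9.74 = 0, with roots I_D = 2.84 or 13.5 mA.
The root I_D = 13.5 mA gives V_GS = -2.85 V ≤ V_t, so take I_D = 2.84 mA.
Then V_GS = 4.37 V and V_DS = V_DD − I_D(R_D+R_S) = 14 − 2.84×1.5 = 9.73 V.
Saturation requires V_DS ≥ V_GS − V_t = 2.27 V; 9.73 ≥ 2.27 ✓.

I_D ≈ 2.8 mA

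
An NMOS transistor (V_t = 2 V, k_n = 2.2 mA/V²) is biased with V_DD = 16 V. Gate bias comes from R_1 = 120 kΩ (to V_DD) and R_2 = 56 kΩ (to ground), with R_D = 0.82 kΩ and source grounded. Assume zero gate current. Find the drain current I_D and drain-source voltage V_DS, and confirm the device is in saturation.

V_G = V_DD·R_2/(R_1+R_2) = 16×56/176 = 5.09 V. With the source grounded, V_GS = V_G = 5.09 V.
Assume saturation: I_D = (k_n/2)(V_GS − V_t)² = (2.2/2)×(5.09 − 2)² = 1.1×3.09² = 10.5 mA.
V_DS = V_DD − I_D·R_D = 16 − 10.5×0.82 = 7.38 V.
Saturation requires V_DS ≥ V_GS − V_t = 3.09 V; 7.38 ≥ 3.09 ✓.

I_D ≈ 11 mA, V_DS ≈ 7.4 V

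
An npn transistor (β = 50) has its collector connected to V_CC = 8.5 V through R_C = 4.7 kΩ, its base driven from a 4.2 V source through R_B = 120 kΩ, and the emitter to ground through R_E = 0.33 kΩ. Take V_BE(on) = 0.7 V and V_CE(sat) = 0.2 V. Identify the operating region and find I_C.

active; I_C ≈ 1.3 mA

Assume active. Base-emitter loop: I_B = (V_BB − V_BE)/(R_B + (β+1)R_E) = (4.2 − 0.7)/(120 + 51×0.33) = 0.0256 mA.
I_C = β·I_B = 50×0.0256 = 1.28 mA.
V_CE = V_CC − I_C·R_C − I_E·R_E = 8.5 − 1.28×4.7 − 1.3×0.33 = 2.06 V > V_CE(sat), so the active-region assumption holds.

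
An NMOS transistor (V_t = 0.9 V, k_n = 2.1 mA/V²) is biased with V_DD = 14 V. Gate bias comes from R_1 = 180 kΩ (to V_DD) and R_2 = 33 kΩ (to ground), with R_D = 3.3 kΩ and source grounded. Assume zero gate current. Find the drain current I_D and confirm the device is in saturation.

V_G = V_DD·R_2/(R_1+R_2) = 14×33/213 = 2.17 V. With the source grounded, V_GS = V_G = 2.17 V.
Assume saturation: I_D = (k_n/2)(V_GS − V_t)² = (2.1/2)×(2.17 − 0.9)² = 1.05×1.27² = 1.69 mA.
V_DS = V_DD − I_D·R_D = 14 − 1.69×3.3 = 8.42 V.
Saturation requires V_DS ≥ V_GS − V_t = 1.27 V; 8.42 ≥ 1.27 ✓.

I_D ≈ 1.7 mA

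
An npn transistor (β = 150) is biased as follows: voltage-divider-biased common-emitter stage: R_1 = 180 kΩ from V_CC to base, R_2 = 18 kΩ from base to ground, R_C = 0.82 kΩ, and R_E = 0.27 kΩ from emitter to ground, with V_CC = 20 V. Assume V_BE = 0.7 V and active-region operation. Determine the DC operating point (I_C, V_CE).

Thevenize the base divider: V_Th = V_CC·R_2/(R_1+R_2) = 20×18/198 = 1.82 V, R_Th = R_1‖R_2 = 16.4 kΩ.
Base-emitter loop: V_Th = I_B·R_Th + V_BE + (β+1)I_B·R_E, so I_B = (1.82 − 0.7) / (16.4 + 151×0.27) = 0.0196 mA.
I_C = β·I_B = 150×0.0196 = 2.94 mA, and I_E = (β+1)I_B = 2.96 mA.
V_CE = V_CC − I_C·R_C − I_E·R_E = 20 − 2.94×0.82 − 2.96×0.27 = 16.8 V.
V_CE = 16.8 V > 0.2 V confirms active-region operation.

I_C ≈ 2.9 mA, V_CE ≈ 17 V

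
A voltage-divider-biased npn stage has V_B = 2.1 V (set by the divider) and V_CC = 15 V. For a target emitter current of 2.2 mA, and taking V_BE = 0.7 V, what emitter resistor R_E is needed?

R_E ≈ 0.64 kΩ

V_E = V_B − V_BE = 2.1 − 0.7 = 1.4 V.
R_E = V_E / I_E = 1.4 / 2.2 = 0.636 kΩ.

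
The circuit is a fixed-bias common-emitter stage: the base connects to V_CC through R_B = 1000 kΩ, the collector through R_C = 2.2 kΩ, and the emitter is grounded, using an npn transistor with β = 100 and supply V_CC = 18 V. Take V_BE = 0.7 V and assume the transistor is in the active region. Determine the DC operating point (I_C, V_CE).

Base loop: V_CC = I_B·R_B + V_BE, so I_B = (18 − 0.7)/1000 kΩ = 0.0173 mA.
In the active region I_C = β·I_B = 100 × 0.0173 = 1.73 mA.
Collector loop: V_CE = V_CC − I_C·R_C = 18 − 1.73×2.2 = 14.2 V.
Since V_CE = 14.2 V > V_CE(sat) ≈ 0.2 V, the transistor is in the active region as assumed.

I_C ≈ 1.7 mA, V_CE ≈ 14 V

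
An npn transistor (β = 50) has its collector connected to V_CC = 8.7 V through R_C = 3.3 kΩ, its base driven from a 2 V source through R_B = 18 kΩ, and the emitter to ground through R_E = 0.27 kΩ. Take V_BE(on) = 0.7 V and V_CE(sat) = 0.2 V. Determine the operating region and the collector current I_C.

active; I_C ≈ 2 mA

Assume active. Base-emitter loop: I_B = (V_BB − V_BE)/(R_B + (β+1)R_E) = (2 − 0.7)/(18 + 51×0.27) = 0.0409 mA.
I_C = β·I_B = 50×0.0409 = 2.05 mA.
V_CE = V_CC − I_C·R_C − I_E·R_E = 8.7 − 2.05×3.3 − 2.09×0.27 = 1.38 V > V_CE(sat), so the active-region assumption holds.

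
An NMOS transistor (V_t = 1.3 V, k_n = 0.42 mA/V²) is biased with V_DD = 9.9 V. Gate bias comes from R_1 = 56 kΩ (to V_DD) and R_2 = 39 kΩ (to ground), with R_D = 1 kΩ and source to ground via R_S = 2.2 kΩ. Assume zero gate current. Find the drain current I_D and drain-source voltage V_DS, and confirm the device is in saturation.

I_D ≈ 0.53 mA, V_DS ≈ 8.2 V

V_G = V_DD·R_2/(R_1+R_2) = 9.9×39/95 = 4.06 V.
Assume saturation: I_D = (k_n/2)(V_GS − V_t)² with V_GS = V_G − I_D·R_S = 4.06 − 2.2·I_D.
Substituting gives 1.02·I_D² − 3.55·I_D + 1.6 = 0, with roots I_D = 0.533 or 2.96 mA.
The root I_D = 2.96 mA gives V_GS = -2.46 V ≤ V_t, so take I_D = 0.533 mA.
Then V_GS = 2.89 V and V_DS = V_DD − I_D(R_D+R_S) = 9.9 − 0.533×3.2 = 8.2 V.
Saturation requires V_DS ≥ V_GS − V_t = 1.59 V; 8.2 ≥ 1.59 ✓.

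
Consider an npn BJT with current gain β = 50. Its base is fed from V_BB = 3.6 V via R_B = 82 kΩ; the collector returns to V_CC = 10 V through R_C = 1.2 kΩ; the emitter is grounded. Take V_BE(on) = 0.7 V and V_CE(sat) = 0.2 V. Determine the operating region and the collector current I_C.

Assume active. Base-emitter loop: I_B = (V_BB − V_BE)/R_B = (3.6 − 0.7)/82 = 0.0354 mA.
I_C = β·I_B = 50×0.0354 = 1.77 mA.
V_CE = V_CC − I_C·R_C = 10 − 1.77×1.2 = 7.88 V > V_CE(sat), so the active-region assumption holds.

active; I_C ≈ 1.8 mA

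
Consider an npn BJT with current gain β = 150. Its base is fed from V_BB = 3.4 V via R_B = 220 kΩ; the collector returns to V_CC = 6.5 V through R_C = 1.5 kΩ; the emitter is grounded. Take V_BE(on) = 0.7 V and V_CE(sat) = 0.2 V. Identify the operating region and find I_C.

Assume active. Base-emitter loop: I_B = (V_BB − V_BE)/R_B = (3.4 − 0.7)/220 = 0.0123 mA.
I_C = β·I_B = 150×0.0123 = 1.84 mA.
V_CE = V_CC − I_C·R_C = 6.5 − 1.84×1.5 = 3.74 V > V_CE(sat), so the active-region assumption holds.

active; I_C ≈ 1.8 mA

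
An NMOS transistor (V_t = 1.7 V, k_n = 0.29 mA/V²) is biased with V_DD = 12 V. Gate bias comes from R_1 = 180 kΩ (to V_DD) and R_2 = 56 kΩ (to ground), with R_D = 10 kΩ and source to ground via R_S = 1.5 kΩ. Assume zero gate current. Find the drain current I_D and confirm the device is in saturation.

I_D ≈ 0.13 mA

V_G = V_DD·R_2/(R_1+R_2) = 12×56/236 = 2.85 V.
Assume saturation: I_D = (k_n/2)(V_GS − V_t)² with V_GS = V_G − I_D·R_S = 2.85 − 1.5·I_D.
Substituting gives 0.326·I_D² − 1.5·I_D + 0.191 = 0, with roots I_D = 0.131 or 4.46 mA.
The root I_D = 4.46 mA gives V_GS = -3.85 V ≤ V_t, so take I_D = 0.131 mA.
Then V_GS = 2.65 V and V_DS = V_DD − I_D(R_D+R_S) = 12 − 0.131×11.5 = 10.5 V.
Saturation requires V_DS ≥ V_GS − V_t = 0.951 V; 10.5 ≥ 0.951 ✓.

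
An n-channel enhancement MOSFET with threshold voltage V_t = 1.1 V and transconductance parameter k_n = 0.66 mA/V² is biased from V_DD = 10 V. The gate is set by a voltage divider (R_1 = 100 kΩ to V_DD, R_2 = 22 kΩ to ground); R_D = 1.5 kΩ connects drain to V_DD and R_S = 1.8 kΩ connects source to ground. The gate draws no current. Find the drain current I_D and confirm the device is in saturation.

V_G = V_DD·R_2/(R_1+R_2) = 10×22/122 = 1.8 V.
Assume saturation: I_D = (k_n/2)(V_GS − V_t)² with V_GS = V_G − I_D·R_S = 1.8 − 1.8·I_D.
Substituting gives 1.07·I_D² − 1.84·I_D + 0.163 = 0, with roots I_D = 0.0941 or 1.62 mA.
The root I_D = 1.62 mA gives V_GS = -1.12 V ≤ V_t, so take I_D = 0.0941 mA.
Then V_GS = 1.63 V and V_DS = V_DD − I_D(R_D+R_S) = 10 − 0.0941×3.3 = 9.69 V.
Saturation requires V_DS ≥ V_GS − V_t = 0.534 V; 9.69 ≥ 0.534 ✓.

I_D ≈ 0.094 mA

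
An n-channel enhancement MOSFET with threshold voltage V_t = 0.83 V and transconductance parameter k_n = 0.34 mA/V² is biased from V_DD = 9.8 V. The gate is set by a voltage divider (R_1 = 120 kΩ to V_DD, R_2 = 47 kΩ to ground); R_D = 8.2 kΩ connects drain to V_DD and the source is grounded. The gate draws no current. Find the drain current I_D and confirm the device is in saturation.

I_D ≈ 0.63 mA

V_G = V_DD·R_2/(R_1+R_2) = 9.8×47/167 = 2.76 V. With the source grounded, V_GS = V_G = 2.76 V.
Assume saturation: I_D = (k_n/2)(V_GS − V_t)² = (0.34/2)×(2.76 − 0.83)² = 0.17×1.93² = 0.632 mA.
V_DS = V_DD − I_D·R_D = 9.8 − 0.632×8.2 = 4.62 V.
Saturation requires V_DS ≥ V_GS − V_t = 1.93 V; 4.62 ≥ 1.93 ✓.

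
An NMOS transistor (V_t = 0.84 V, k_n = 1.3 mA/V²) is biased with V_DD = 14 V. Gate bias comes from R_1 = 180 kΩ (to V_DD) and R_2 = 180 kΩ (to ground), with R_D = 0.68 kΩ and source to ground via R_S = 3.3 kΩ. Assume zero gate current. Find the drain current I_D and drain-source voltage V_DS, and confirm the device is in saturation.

I_D ≈ 1.4 mA, V_DS ≈ 8.4 V

V_G = V_DD·R_2/(R_1+R_2) = 14×180/360 = 7 V.
Assume saturation: I_D = (k_n/2)(V_GS − V_t)² with V_GS = V_G − I_D·R_S = 7 − 3.3·I_D.
Substituting gives 7.08·I_D² − 27.4·I_D + 24.7 = 0, with roots I_D = 1.42 or 2.46 mA.
The root I_D = 2.46 mA gives V_GS = -1.1 V ≤ V_t, so take I_D = 1.42 mA.
Then V_GS = 2.32 V and V_DS = V_DD − I_D(R_D+R_S) = 14 − 1.42×3.98 = 8.35 V.
Saturation requires V_DS ≥ V_GS − V_t = 1.48 V; 8.35 ≥ 1.48 ✓.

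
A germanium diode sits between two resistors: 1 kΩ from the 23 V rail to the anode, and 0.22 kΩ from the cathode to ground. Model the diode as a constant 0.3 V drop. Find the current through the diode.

I ≈ 19 mA

The two resistors are in series with the diode, so KVL gives 23 = I·1 + 0.3 + I·0.22.
I = (23 − 0.3) / (1 + 0.22) kΩ = 22.7 / 1.22 = 18.6 mA.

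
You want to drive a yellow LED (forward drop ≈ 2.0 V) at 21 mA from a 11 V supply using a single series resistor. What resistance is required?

The resistor drops V_S − V_D = 11 − 2.0 = 9 V at 21 mA.
R = 9 V / 21 mA = 0.429 kΩ.

R ≈ 0.43 kΩ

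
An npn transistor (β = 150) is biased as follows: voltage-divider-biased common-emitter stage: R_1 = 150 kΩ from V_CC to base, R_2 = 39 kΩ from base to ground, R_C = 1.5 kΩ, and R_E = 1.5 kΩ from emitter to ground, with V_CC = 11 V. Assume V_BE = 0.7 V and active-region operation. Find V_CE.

Thevenize the base divider: V_Th = V_CC·R_2/(R_1+R_2) = 11×39/189 = 2.27 V, R_Th = R_1‖R_2 = 31 kΩ.
Base-emitter loop: V_Th = I_B·R_Th + V_BE + (β+1)I_B·R_E, so I_B = (2.27 − 0.7) / (31 + 151×1.5) = 0.0061 mA.
I_C = β·I_B = 150×0.0061 = 0.915 mA, and I_E = (β+1)I_B = 0.921 mA.
V_CE = V_CC − I_C·R_C − I_E·R_E = 11 − 0.915×1.5 − 0.921×1.5 = 8.25 V.
V_CE = 8.25 V > 0.2 V confirms active-region operation.

V_CE ≈ 8.2 V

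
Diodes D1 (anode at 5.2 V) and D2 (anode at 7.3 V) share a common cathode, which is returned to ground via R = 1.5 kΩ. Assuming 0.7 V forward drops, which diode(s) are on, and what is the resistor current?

Only D2 conducts; I_R ≈ 4.4 mA

Assume both conduct. Then node N would need to be at both 5.2−0.7 = 4.5 V and 7.3−0.7 = 6.6 V, which is impossible.
Assume only D2 conducts: V_N = 7.3 − 0.7 = 6.6 V, so I_R = 6.6/1.5 = 4.4 mA.
Check D1: its anode-to-cathode voltage is 5.2 − 6.6 = -1.4 V < 0.7 V, so it is off. The assumption is consistent.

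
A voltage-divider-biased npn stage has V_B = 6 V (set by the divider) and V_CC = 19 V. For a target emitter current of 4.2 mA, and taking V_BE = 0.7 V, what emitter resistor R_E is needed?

V_E = V_B − V_BE = 6 − 0.7 = 5.3 V.
R_E = V_E / I_E = 5.3 / 4.2 = 1.26 kΩ.

R_E ≈ 1.3 kΩ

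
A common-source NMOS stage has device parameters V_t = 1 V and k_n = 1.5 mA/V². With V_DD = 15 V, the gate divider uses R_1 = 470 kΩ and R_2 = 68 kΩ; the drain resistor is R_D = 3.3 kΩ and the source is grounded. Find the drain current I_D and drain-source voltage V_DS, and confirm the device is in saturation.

I_D ≈ 0.6 mA, V_DS ≈ 13 V

V_G = V_DD·R_2/(R_1+R_2) = 15×68/538 = 1.9 V. With the source grounded, V_GS = V_G = 1.9 V.
Assume saturation: I_D = (k_n/2)(V_GS − V_t)² = (1.5/2)×(1.9 − 1)² = 0.75×0.896² = 0.602 mA.
V_DS = V_DD − I_D·R_D = 15 − 0.602×3.3 = 13 V.
Saturation requires V_DS ≥ V_GS − V_t = 0.896 V; 13 ≥ 0.896 ✓.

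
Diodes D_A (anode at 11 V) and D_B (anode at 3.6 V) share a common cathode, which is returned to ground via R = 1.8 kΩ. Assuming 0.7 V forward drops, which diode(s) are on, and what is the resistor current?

Assume both conduct. Then node N would need to be at both 11−0.7 = 10.3 V and 3.6−0.7 = 2.9 V, which is impossible.
Assume only D_A conducts: V_N = 11 − 0.7 = 10.3 V, so I_R = 10.3/1.8 = 5.72 mA.
Check D_B: its anode-to-cathode voltage is 3.6 − 10.3 = -6.7 V < 0.7 V, so it is off. The assumption is consistent.

Only D_A conducts; I_R ≈ 5.7 mA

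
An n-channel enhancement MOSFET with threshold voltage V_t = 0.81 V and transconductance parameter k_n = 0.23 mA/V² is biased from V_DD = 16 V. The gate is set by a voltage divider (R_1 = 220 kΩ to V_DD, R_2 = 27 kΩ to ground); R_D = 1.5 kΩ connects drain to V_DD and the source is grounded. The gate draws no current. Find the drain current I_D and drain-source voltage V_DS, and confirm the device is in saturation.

V_G = V_DD·R_2/(R_1+R_2) = 16×27/247 = 1.75 V. With the source grounded, V_GS = V_G = 1.75 V.
Assume saturation: I_D = (k_n/2)(V_GS − V_t)² = (0.23/2)×(1.75 − 0.81)² = 0.115×0.939² = 0.101 mA.
V_DS = V_DD − I_D·R_D = 16 − 0.101×1.5 = 15.8 V.
Saturation requires V_DS ≥ V_GS − V_t = 0.939 V; 15.8 ≥ 0.939 ✓.

I_D ≈ 0.1 mA, V_DS ≈ 16 V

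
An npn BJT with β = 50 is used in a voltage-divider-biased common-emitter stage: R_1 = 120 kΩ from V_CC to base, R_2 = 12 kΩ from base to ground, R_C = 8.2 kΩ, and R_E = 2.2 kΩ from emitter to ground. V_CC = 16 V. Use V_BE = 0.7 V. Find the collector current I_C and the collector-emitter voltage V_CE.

I_C ≈ 0.31 mA, V_CE ≈ 13 V

Thevenize the base divider: V_Th = V_CC·R_2/(R_1+R_2) = 16×12/132 = 1.45 V, R_Th = R_1‖R_2 = 10.9 kΩ.
Base-emitter loop: V_Th = I_B·R_Th + V_BE + (β+1)I_B·R_E, so I_B = (1.45 − 0.7) / (10.9 + 51×2.2) = 0.00613 mA.
I_C = β·I_B = 50×0.00613 = 0.306 mA, and I_E = (β+1)I_B = 0.313 mA.
V_CE = V_CC − I_C·R_C − I_E·R_E = 16 − 0.306×8.2 − 0.313×2.2 = 12.8 V.
V_CE = 12.8 V > 0.2 V confirms active-region operation.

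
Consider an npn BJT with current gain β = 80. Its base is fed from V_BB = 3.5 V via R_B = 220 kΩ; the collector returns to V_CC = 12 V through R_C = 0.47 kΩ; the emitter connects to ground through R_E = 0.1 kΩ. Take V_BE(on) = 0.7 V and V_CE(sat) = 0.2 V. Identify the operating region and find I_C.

active; I_C ≈ 0.98 mA

Assume active. Base-emitter loop: I_B = (V_BB − V_BE)/(R_B + (β+1)R_E) = (3.5 − 0.7)/(220 + 81×0.1) = 0.0123 mA.
I_C = β·I_B = 80×0.0123 = 0.982 mA.
V_CE = V_CC − I_C·R_C − I_E·R_E = 12 − 0.982×0.47 − 0.994×0.1 = 11.4 V > V_CE(sat), so the active-region assumption holds.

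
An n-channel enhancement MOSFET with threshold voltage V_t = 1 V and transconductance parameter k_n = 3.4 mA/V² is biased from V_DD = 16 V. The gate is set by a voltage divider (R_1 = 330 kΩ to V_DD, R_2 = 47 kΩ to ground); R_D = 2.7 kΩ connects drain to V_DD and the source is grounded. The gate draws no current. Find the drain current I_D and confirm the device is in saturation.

I_D ≈ 1.7 mA

V_G = V_DD·R_2/(R_1+R_2) = 16×47/377 = 1.99 V. With the source grounded, V_GS = V_G = 1.99 V.
Assume saturation: I_D = (k_n/2)(V_GS − V_t)² = (3.4/2)×(1.99 − 1)² = 1.7×0.995² = 1.68 mA.
V_DS = V_DD − I_D·R_D = 16 − 1.68×2.7 = 11.5 V.
Saturation requires V_DS ≥ V_GS − V_t = 0.995 V; 11.5 ≥ 0.995 ✓.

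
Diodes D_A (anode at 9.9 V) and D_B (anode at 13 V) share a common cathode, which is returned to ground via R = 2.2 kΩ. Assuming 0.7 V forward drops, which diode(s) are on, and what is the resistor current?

Assume both conduct. Then node N would need to be at both 9.9−0.7 = 9.2 V and 13−0.7 = 12.3 V, which is impossible.
Assume only D_B conducts: V_N = 13 − 0.7 = 12.3 V, so I_R = 12.3/2.2 = 5.59 mA.
Check D_A: its anode-to-cathode voltage is 9.9 − 12.3 = -2.4 V < 0.7 V, so it is off. The assumption is consistent.

Only D_B conducts; I_R ≈ 5.6 mA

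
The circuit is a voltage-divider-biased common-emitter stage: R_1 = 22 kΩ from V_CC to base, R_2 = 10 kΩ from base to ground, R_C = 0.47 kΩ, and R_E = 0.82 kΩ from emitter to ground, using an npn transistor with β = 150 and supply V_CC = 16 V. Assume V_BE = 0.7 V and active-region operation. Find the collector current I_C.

Thevenize the base divider: V_Th = V_CC·R_2/(R_1+R_2) = 16×10/32 = 5 V, R_Th = R_1‖R_2 = 6.88 kΩ.
Base-emitter loop: V_Th = I_B·R_Th + V_BE + (β+1)I_B·R_E, so I_B = (5 − 0.7) / (6.88 + 151×0.82) = 0.0329 mA.
I_C = β·I_B = 150×0.0329 = 4.94 mA, and I_E = (β+1)I_B = 4.97 mA.
V_CE = V_CC − I_C·R_C − I_E·R_E = 16 − 4.94×0.47 − 4.97×0.82 = 9.61 V.
V_CE = 9.61 V > 0.2 V confirms active-region operation.

I_C ≈ 4.9 mA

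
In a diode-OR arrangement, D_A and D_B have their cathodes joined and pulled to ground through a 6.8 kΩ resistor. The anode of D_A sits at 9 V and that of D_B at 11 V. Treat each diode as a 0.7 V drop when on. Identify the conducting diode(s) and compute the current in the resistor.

Only D_B conducts; I_R ≈ 1.5 mA

Assume both conduct. Then node N would need to be at both 9−0.7 = 8.3 V and 11−0.7 = 10.3 V, which is impossible.
Assume only D_B conducts: V_N = 11 − 0.7 = 10.3 V, so I_R = 10.3/6.8 = 1.51 mA.
Check D_A: its anode-to-cathode voltage is 9 − 10.3 = -1.3 V < 0.7 V, so it is off. The assumption is consistent.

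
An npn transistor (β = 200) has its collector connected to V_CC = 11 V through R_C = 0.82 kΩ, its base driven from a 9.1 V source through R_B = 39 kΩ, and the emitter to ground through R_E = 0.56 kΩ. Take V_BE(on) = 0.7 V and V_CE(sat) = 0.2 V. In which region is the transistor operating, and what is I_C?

saturation; I_C ≈ 7.8 mA

Assume active: I_B = (9.1 − 0.7)/(39 + 201×0.56) = 0.0554 mA, I_C = β·I_B = 11.1 mA.
Then V_CE = 11 − 11.1×0.82 − 11.1×0.56 = -4.33 V < 0.2 V — the active assumption fails.
Re-solve with V_CE = 0.2 V. KCL at the emitter: V_E/R_E = (V_BB−0.7−V_E)/R_B + (V_CC−0.2−V_E)/R_C, giving V_E = 4.42 V.
I_C = (V_CC − 0.2 − V_E)/R_C = (10.8 − 4.42)/0.82 = 7.78 mA.
Check: I_B = (8.4 − 4.42)/39 = 0.102 mA, and β·I_B = 20.4 mA > I_C, confirming saturation.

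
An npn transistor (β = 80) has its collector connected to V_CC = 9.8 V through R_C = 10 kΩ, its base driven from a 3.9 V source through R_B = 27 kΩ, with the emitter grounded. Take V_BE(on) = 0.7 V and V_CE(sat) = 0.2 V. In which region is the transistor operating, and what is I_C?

saturation; I_C ≈ 0.96 mA

Assume active: I_B = (3.9 − 0.7)/27 = 0.119 mA, giving I_C = β·I_B = 9.48 mA.
But then V_CE = 9.8 − 9.48×10 = -85 V < V_CE(sat) = 0.2 V — impossible in the active region.
So the transistor is saturated. With V_CE = 0.2 V, I_C = (V_CC − 0.2)/R_C = 9.6/10 = 0.96 mA.
Check: β·I_B = 9.48 mA > I_C = 0.96 mA, confirming saturation.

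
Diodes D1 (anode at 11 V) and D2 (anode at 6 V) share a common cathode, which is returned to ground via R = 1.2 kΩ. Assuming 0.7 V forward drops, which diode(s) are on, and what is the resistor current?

Only D1 conducts; I_R ≈ 8.6 mA

Assume both conduct. Then node N would need to be at both 11−0.7 = 10.3 V and 6−0.7 = 5.3 V, which is impossible.
Assume only D1 conducts: V_N = 11 − 0.7 = 10.3 V, so I_R = 10.3/1.2 = 8.58 mA.
Check D2: its anode-to-cathode voltage is 6 − 10.3 = -4.3 V < 0.7 V, so it is off. The assumption is consistent.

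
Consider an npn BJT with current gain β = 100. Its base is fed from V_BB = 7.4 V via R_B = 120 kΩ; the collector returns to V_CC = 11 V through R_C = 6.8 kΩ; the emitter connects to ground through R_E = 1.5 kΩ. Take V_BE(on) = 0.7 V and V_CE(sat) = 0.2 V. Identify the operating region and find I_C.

saturation; I_C ≈ 1.3 mA

Assume active: I_B = (7.4 − 0.7)/(120 + 101×1.5) = 0.0247 mA, I_C = β·I_B = 2.47 mA.
Then V_CE = 11 − 2.47×6.8 − 2.49×1.5 = -9.52 V < 0.2 V — the active assumption fails.
Re-solve with V_CE = 0.2 V. KCL at the emitter: V_E/R_E = (V_BB−0.7−V_E)/R_B + (V_CC−0.2−V_E)/R_C, giving V_E = 2 V.
I_C = (V_CC − 0.2 − V_E)/R_C = (10.8 − 2)/6.8 = 1.29 mA.
Check: I_B = (6.7 − 2)/120 = 0.0392 mA, and β·I_B = 3.92 mA > I_C, confirming saturation.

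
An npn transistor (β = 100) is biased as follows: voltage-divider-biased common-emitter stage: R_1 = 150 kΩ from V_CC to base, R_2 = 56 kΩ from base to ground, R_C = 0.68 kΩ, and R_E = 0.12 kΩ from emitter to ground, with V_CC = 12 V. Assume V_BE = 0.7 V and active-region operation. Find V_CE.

V_CE ≈ 8.1 V

Thevenize the base divider: V_Th = V_CC·R_2/(R_1+R_2) = 12×56/206 = 3.26 V, R_Th = R_1‖R_2 = 40.8 kΩ.
Base-emitter loop: V_Th = I_B·R_Th + V_BE + (β+1)I_B·R_E, so I_B = (3.26 − 0.7) / (40.8 + 101×0.12) = 0.0484 mA.
I_C = β·I_B = 100×0.0484 = 4.84 mA, and I_E = (β+1)I_B = 4.89 mA.
V_CE = V_CC − I_C·R_C − I_E·R_E = 12 − 4.84×0.68 − 4.89×0.12 = 8.12 V.
V_CE = 8.12 V > 0.2 V confirms active-region operation.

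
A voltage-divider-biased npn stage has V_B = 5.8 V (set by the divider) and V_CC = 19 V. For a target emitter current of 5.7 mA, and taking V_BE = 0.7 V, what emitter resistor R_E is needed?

V_E = V_B − V_BE = 5.8 − 0.7 = 5.1 V.
R_E = V_E / I_E = 5.1 / 5.7 = 0.895 kΩ.

R_E ≈ 0.89 kΩ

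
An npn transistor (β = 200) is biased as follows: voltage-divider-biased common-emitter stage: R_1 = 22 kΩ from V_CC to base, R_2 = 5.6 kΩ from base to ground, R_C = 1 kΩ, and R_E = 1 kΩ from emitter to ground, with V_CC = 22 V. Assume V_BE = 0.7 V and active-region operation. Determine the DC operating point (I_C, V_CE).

Thevenize the base divider: V_Th = V_CC·R_2/(R_1+R_2) = 22×5.6/27.6 = 4.46 V, R_Th = R_1‖R_2 = 4.46 kΩ.
Base-emitter loop: V_Th = I_B·R_Th + V_BE + (β+1)I_B·R_E, so I_B = (4.46 − 0.7) / (4.46 + 201×1) = 0.0183 mA.
I_C = β·I_B = 200×0.0183 = 3.66 mA, and I_E = (β+1)I_B = 3.68 mA.
V_CE = V_CC − I_C·R_C − I_E·R_E = 22 − 3.66×1 − 3.68×1 = 14.7 V.
V_CE = 14.7 V > 0.2 V confirms active-region operation.

I_C ≈ 3.7 mA, V_CE ≈ 15 V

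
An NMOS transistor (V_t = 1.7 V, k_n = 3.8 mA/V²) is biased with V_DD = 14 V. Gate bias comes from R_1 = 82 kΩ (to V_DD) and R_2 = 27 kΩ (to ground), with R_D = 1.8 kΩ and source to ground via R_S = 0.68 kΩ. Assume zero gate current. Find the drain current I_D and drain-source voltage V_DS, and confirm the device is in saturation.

I_D ≈ 1.4 mA, V_DS ≈ 11 V

V_G = V_DD·R_2/(R_1+R_2) = 14×27/109 = 3.47 V.
Assume saturation: I_D = (k_n/2)(V_GS − V_t)² with V_GS = V_G − I_D·R_S = 3.47 − 0.68·I_D.
Substituting gives 0.879·I_D² − 5.57·I_D + 5.94 = 0, with roots I_D = 1.36 or 4.98 mA.
The root I_D = 4.98 mA gives V_GS = 0.0809 V ≤ V_t, so take I_D = 1.36 mA.
Then V_GS = 2.55 V and V_DS = V_DD − I_D(R_D+R_S) = 14 − 1.36×2.48 = 10.6 V.
Saturation requires V_DS ≥ V_GS − V_t = 0.845 V; 10.6 ≥ 0.845 ✓.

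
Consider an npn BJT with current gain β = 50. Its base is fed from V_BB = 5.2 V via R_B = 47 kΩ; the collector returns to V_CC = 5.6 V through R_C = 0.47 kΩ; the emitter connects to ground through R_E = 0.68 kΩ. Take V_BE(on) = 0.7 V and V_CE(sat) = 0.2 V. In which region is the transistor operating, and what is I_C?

Assume active. Base-emitter loop: I_B = (V_BB − V_BE)/(R_B + (β+1)R_E) = (5.2 − 0.7)/(47 + 51×0.68) = 0.0551 mA.
I_C = β·I_B = 50×0.0551 = 2.75 mA.
V_CE = V_CC − I_C·R_C − I_E·R_E = 5.6 − 2.75×0.47 − 2.81×0.68 = 2.39 V > V_CE(sat), so the active-region assumption holds.

active; I_C ≈ 2.8 mA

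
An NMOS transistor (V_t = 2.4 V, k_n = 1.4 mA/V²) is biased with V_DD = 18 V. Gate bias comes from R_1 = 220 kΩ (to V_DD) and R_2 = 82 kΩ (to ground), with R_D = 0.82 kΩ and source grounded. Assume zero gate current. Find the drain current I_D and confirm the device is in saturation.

V_G = V_DD·R_2/(R_1+R_2) = 18×82/302 = 4.89 V. With the source grounded, V_GS = V_G = 4.89 V.
Assume saturation: I_D = (k_n/2)(V_GS − V_t)² = (1.4/2)×(4.89 − 2.4)² = 0.7×2.49² = 4.33 mA.
V_DS = V_DD − I_D·R_D = 18 − 4.33×0.82 = 14.4 V.
Saturation requires V_DS ≥ V_GS − V_t = 2.49 V; 14.4 ≥ 2.49 ✓.

I_D ≈ 4.3 mA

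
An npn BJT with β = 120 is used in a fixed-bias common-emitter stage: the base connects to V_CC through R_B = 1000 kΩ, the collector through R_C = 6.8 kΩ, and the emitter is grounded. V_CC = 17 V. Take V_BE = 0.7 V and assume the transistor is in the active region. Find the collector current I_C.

I_C ≈ 2 mA

Base loop: V_CC = I_B·R_B + V_BE, so I_B = (17 − 0.7)/1000 kΩ = 0.0163 mA.
In the active region I_C = β·I_B = 120 × 0.0163 = 1.96 mA.
Collector loop: V_CE = V_CC − I_C·R_C = 17 − 1.96×6.8 = 3.7 V.
Since V_CE = 3.7 V > V_CE(sat) ≈ 0.2 V, the transistor is in the active region as assumed.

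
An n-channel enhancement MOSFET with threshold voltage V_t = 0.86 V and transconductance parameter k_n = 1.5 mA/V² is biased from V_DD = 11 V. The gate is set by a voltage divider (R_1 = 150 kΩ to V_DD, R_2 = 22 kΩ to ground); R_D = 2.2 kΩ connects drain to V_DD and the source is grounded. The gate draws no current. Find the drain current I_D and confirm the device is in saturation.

I_D ≈ 0.22 mA

V_G = V_DD·R_2/(R_1+R_2) = 11×22/172 = 1.41 V. With the source grounded, V_GS = V_G = 1.41 V.
Assume saturation: I_D = (k_n/2)(V_GS − V_t)² = (1.5/2)×(1.41 − 0.86)² = 0.75×0.547² = 0.224 mA.
V_DS = V_DD − I_D·R_D = 11 − 0.224×2.2 = 10.5 V.
Saturation requires V_DS ≥ V_GS − V_t = 0.547 V; 10.5 ≥ 0.547 ✓.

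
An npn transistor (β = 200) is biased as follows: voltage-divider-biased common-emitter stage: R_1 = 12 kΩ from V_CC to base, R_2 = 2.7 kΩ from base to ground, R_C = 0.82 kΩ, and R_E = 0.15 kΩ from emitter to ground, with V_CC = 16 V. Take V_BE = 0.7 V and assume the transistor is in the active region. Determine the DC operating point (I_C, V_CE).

Thevenize the base divider: V_Th = V_CC·R_2/(R_1+R_2) = 16×2.7/14.7 = 2.94 V, R_Th = R_1‖R_2 = 2.2 kΩ.
Base-emitter loop: V_Th = I_B·R_Th + V_BE + (β+1)I_B·R_E, so I_B = (2.94 − 0.7) / (2.2 + 201×0.15) = 0.0692 mA.
I_C = β·I_B = 200×0.0692 = 13.8 mA, and I_E = (β+1)I_B = 13.9 mA.
V_CE = V_CC − I_C·R_C − I_E·R_E = 16 − 13.8×0.82 − 13.9×0.15 = 2.57 V.
V_CE = 2.57 V > 0.2 V confirms active-region operation.

I_C ≈ 14 mA, V_CE ≈ 2.6 V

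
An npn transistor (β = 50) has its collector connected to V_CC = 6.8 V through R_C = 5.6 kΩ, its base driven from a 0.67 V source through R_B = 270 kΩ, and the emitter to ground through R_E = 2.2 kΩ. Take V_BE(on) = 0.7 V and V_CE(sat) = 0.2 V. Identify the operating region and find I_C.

cutoff; I_C ≈ 0

V_BB = 0.67 V ≤ V_BE(on) = 0.7 V, so the base-emitter junction is not forward biased.
The transistor is in cutoff: I_B = I_C = 0.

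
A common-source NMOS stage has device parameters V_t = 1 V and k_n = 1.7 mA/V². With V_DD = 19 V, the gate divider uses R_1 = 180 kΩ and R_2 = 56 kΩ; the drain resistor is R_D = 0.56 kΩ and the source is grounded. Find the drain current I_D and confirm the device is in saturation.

V_G = V_DD·R_2/(R_1+R_2) = 19×56/236 = 4.51 V. With the source grounded, V_GS = V_G = 4.51 V.
Assume saturation: I_D = (k_n/2)(V_GS − V_t)² = (1.7/2)×(4.51 − 1)² = 0.85×3.51² = 10.5 mA.
V_DS = V_DD − I_D·R_D = 19 − 10.5×0.56 = 13.1 V.
Saturation requires V_DS ≥ V_GS − V_t = 3.51 V; 13.1 ≥ 3.51 ✓.

I_D ≈ 10 mA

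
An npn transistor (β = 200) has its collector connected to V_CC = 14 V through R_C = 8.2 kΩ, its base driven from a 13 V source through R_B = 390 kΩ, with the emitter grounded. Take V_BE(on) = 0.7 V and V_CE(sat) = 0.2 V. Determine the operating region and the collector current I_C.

Assume active: I_B = (13 − 0.7)/390 = 0.0315 mA, giving I_C = β·I_B = 6.31 mA.
But then V_CE = 14 − 6.31×8.2 = -37.7 V < V_CE(sat) = 0.2 V — impossible in the active region.
So the transistor is saturated. With V_CE = 0.2 V, I_C = (V_CC − 0.2)/R_C = 13.8/8.2 = 1.68 mA.
Check: β·I_B = 6.31 mA > I_C = 1.68 mA, confirming saturation.

saturation; I_C ≈ 1.7 mA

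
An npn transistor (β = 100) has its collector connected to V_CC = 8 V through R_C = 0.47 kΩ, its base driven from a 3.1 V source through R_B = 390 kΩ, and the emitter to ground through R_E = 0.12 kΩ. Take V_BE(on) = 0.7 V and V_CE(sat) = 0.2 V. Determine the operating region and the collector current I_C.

Assume active. Base-emitter loop: I_B = (V_BB − V_BE)/(R_B + (β+1)R_E) = (3.1 − 0.7)/(390 + 101×0.12) = 0.00597 mA.
I_C = β·I_B = 100×0.00597 = 0.597 mA.
V_CE = V_CC − I_C·R_C − I_E·R_E = 8 − 0.597×0.47 − 0.603×0.12 = 7.65 V > V_CE(sat), so the active-region assumption holds.

active; I_C ≈ 0.6 mA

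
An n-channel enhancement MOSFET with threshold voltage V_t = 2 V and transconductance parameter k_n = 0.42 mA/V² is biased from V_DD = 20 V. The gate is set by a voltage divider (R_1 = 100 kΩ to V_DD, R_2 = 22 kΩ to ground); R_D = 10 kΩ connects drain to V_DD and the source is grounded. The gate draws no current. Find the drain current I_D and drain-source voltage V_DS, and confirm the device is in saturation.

V_G = V_DD·R_2/(R_1+R_2) = 20×22/122 = 3.61 V. With the source grounded, V_GS = V_G = 3.61 V.
Assume saturation: I_D = (k_n/2)(V_GS − V_t)² = (0.42/2)×(3.61 − 2)² = 0.21×1.61² = 0.542 mA.
V_DS = V_DD − I_D·R_D = 20 − 0.542×10 = 14.6 V.
Saturation requires V_DS ≥ V_GS − V_t = 1.61 V; 14.6 ≥ 1.61 ✓.

I_D ≈ 0.54 mA, V_DS ≈ 15 V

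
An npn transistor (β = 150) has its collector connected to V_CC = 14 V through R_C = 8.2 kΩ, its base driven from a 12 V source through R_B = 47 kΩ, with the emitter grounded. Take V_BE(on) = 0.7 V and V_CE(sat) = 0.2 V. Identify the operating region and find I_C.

saturation; I_C ≈ 1.7 mA

Assume active: I_B = (12 − 0.7)/47 = 0.24 mA, giving I_C = β·I_B = 36.1 mA.
But then V_CE = 14 − 36.1×8.2 = -282 V < V_CE(sat) = 0.2 V — impossible in the active region.
So the transistor is saturated. With V_CE = 0.2 V, I_C = (V_CC − 0.2)/R_C = 13.8/8.2 = 1.68 mA.
Check: β·I_B = 36.1 mA > I_C = 1.68 mA, confirming saturation.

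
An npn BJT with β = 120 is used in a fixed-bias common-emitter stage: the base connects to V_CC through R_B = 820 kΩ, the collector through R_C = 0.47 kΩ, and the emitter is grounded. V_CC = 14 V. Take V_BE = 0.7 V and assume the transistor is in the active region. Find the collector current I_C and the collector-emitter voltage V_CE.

Base loop: V_CC = I_B·R_B + V_BE, so I_B = (14 − 0.7)/820 kΩ = 0.0162 mA.
In the active region I_C = β·I_B = 120 × 0.0162 = 1.95 mA.
Collector loop: V_CE = V_CC − I_C·R_C = 14 − 1.95×0.47 = 13.1 V.
Since V_CE = 13.1 V > V_CE(sat) ≈ 0.2 V, the transistor is in the active region as assumed.

I_C ≈ 1.9 mA, V_CE ≈ 13 V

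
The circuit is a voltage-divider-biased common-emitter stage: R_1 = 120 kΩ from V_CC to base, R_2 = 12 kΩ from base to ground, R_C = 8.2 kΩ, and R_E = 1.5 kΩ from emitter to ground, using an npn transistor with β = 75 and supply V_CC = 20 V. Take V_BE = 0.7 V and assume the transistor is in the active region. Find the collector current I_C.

Thevenize the base divider: V_Th = V_CC·R_2/(R_1+R_2) = 20×12/132 = 1.82 V, R_Th = R_1‖R_2 = 10.9 kΩ.
Base-emitter loop: V_Th = I_B·R_Th + V_BE + (β+1)I_B·R_E, so I_B = (1.82 − 0.7) / (10.9 + 76×1.5) = 0.00895 mA.
I_C = β·I_B = 75×0.00895 = 0.671 mA, and I_E = (β+1)I_B = 0.68 mA.
V_CE = V_CC − I_C·R_C − I_E·R_E = 20 − 0.671×8.2 − 0.68×1.5 = 13.5 V.
V_CE = 13.5 V > 0.2 V confirms active-region operation.

I_C ≈ 0.67 mA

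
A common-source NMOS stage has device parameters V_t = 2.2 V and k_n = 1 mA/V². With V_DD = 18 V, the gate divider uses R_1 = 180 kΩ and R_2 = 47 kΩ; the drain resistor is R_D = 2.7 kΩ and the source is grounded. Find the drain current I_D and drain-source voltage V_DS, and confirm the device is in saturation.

V_G = V_DD·R_2/(R_1+R_2) = 18×47/227 = 3.73 V. With the source grounded, V_GS = V_G = 3.73 V.
Assume saturation: I_D = (k_n/2)(V_GS − V_t)² = (1/2)×(3.73 − 2.2)² = 0.5×1.53² = 1.17 mA.
V_DS = V_DD − I_D·R_D = 18 − 1.17×2.7 = 14.9 V.
Saturation requires V_DS ≥ V_GS − V_t = 1.53 V; 14.9 ≥ 1.53 ✓.

I_D ≈ 1.2 mA, V_DS ≈ 15 V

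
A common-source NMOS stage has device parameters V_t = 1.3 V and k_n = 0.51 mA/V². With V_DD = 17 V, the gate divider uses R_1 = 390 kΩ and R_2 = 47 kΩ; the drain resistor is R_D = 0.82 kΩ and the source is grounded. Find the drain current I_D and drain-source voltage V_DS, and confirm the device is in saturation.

I_D ≈ 0.071 mA, V_DS ≈ 17 V

V_G = V_DD·R_2/(R_1+R_2) = 17×47/437 = 1.83 V. With the source grounded, V_GS = V_G = 1.83 V.
Assume saturation: I_D = (k_n/2)(V_GS − V_t)² = (0.51/2)×(1.83 − 1.3)² = 0.255×0.528² = 0.0712 mA.
V_DS = V_DD − I_D·R_D = 17 − 0.0712×0.82 = 16.9 V.
Saturation requires V_DS ≥ V_GS − V_t = 0.528 V; 16.9 ≥ 0.528 ✓.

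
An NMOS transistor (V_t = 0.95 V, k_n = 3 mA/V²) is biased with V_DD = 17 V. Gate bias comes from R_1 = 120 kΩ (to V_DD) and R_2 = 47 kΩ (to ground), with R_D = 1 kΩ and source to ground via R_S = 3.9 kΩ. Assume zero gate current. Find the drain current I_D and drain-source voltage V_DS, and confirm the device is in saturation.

I_D ≈ 0.8 mA, V_DS ≈ 13 V

V_G = V_DD·R_2/(R_1+R_2) = 17×47/167 = 4.78 V.
Assume saturation: I_D = (k_n/2)(V_GS − V_t)² with V_GS = V_G − I_D·R_S = 4.78 − 3.9·I_D.
Substituting gives 22.8·I_D² − 45.9·I_D + 22.1 = 0, with roots I_D = 0.796 or 1.21 mA.
The root I_D = 1.21 mA gives V_GS = 0.0504 V ≤ V_t, so take I_D = 0.796 mA.
Then V_GS = 1.68 V and V_DS = V_DD − I_D(R_D+R_S) = 17 − 0.796×4.9 = 13.1 V.
Saturation requires V_DS ≥ V_GS − V_t = 0.729 V; 13.1 ≥ 0.729 ✓.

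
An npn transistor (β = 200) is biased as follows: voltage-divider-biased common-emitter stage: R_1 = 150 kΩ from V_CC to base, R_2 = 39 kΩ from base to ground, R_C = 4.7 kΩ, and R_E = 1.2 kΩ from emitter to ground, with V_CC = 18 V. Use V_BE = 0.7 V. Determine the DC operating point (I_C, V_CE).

I_C ≈ 2.2 mA, V_CE ≈ 4.9 V

Thevenize the base divider: V_Th = V_CC·R_2/(R_1+R_2) = 18×39/189 = 3.71 V, R_Th = R_1‖R_2 = 31 kΩ.
Base-emitter loop: V_Th = I_B·R_Th + V_BE + (β+1)I_B·R_E, so I_B = (3.71 − 0.7) / (31 + 201×1.2) = 0.0111 mA.
I_C = β·I_B = 200×0.0111 = 2.22 mA, and I_E = (β+1)I_B = 2.23 mA.
V_CE = V_CC − I_C·R_C − I_E·R_E = 18 − 2.22×4.7 − 2.23×1.2 = 4.92 V.
V_CE = 4.92 V > 0.2 V confirms active-region operation.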